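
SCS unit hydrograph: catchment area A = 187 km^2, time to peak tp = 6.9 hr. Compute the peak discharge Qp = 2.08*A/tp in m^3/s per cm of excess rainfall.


SCS formula: Qp = 2.08 * A / tp.
Qp = 2.08 * 187 / 6.9
   = 388.96 / 6.9
   = 56.37 m^3/s per cm.

56.37


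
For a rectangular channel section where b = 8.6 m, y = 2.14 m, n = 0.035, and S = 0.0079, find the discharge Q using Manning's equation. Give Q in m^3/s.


For a rectangular channel, the cross-sectional area A = b * y = 8.6 * 2.14 = 18.4 m^2.
The wetted perimeter P = b + 2y = 8.6 + 2*2.14 = 12.88 m.
Hydraulic radius R = A/P = 18.4/12.88 = 1.4289 m.
Velocity V = (1/n)*R^(2/3)*S^(1/2) = (1/0.035)*1.4289^(2/3)*0.0079^(1/2) = 3.2216 m/s.
Discharge Q = A * V = 18.4 * 3.2216 = 59.291 m^3/s.

59.291


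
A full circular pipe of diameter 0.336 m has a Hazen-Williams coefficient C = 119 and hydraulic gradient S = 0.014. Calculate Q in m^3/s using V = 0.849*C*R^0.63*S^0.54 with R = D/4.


For a full circular pipe, R = D/4 = 0.336/4 = 0.084 m.
V = 0.849 * 119 * 0.084^0.63 * 0.014^0.54
  = 0.849 * 119 * 0.210037 * 0.099749
  = 2.1167 m/s.
Pipe area A = pi*D^2/4 = pi*0.336^2/4 = 0.0887 m^2.
Q = A * V = 0.0887 * 2.1167 = 0.1877 m^3/s.

0.1877


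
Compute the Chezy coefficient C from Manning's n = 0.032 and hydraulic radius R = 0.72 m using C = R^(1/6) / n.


The Chezy coefficient relates to Manning's n through C = R^(1/6) / n.
R^(1/6) = 0.72^(1/6) = 0.946721.
C = 0.946721 / 0.032 = 29.59 m^(1/2)/s.

29.59


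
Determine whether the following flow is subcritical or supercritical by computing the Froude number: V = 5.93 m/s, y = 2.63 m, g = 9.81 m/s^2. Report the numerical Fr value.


The Froude number is defined as Fr = V / sqrt(g*y).
g*y = 9.81 * 2.63 = 25.8003.
sqrt(g*y) = sqrt(25.8003) = 5.0794.
Fr = 5.93 / 5.0794 = 1.1675.
Since Fr > 1, the flow is supercritical.

1.1675


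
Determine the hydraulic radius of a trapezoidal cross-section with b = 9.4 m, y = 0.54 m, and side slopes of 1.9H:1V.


For a trapezoidal section with side slope z:
A = (b + z*y)*y = (9.4 + 1.9*0.54)*0.54 = 5.63 m^2.
P = b + 2*y*sqrt(1 + z^2) = 9.4 + 2*0.54*sqrt(1 + 1.9^2) = 11.719 m.
R = A/P = 5.63 / 11.719 = 0.4804 m.

0.4804


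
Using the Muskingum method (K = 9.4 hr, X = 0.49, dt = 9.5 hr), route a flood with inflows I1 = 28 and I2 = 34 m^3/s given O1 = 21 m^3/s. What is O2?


Muskingum coefficients:
denom = 2*K*(1-X) + dt = 2*9.4*(1-0.49) + 9.5 = 19.088.
C0 = (dt - 2*K*X)/denom = (9.5 - 2*9.4*0.49)/19.088 = 0.0151.
C1 = (dt + 2*K*X)/denom = (9.5 + 2*9.4*0.49)/19.088 = 0.9803.
C2 = (2*K*(1-X) - dt)/denom = 0.0046.
O2 = C0*I2 + C1*I1 + C2*O1
   = 0.0151*34 + 0.9803*28 + 0.0046*21
   = 28.06 m^3/s.

28.06


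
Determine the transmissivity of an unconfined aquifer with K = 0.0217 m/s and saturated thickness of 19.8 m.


Transmissivity is defined as T = K * h.
T = 0.0217 * 19.8
  = 0.4297 m^2/s.

0.4297


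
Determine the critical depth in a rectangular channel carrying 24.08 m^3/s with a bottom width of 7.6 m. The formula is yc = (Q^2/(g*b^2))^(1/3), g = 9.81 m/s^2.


Using yc = (Q^2 / (g * b^2))^(1/3):
Q^2 = 24.08^2 = 579.85.
g * b^2 = 9.81 * 7.6^2 = 9.81 * 57.76 = 566.63.
Q^2 / (g*b^2) = 579.85 / 566.63 = 1.0233.
yc = 1.0233^(1/3) = 1.0077 m.

1.0077


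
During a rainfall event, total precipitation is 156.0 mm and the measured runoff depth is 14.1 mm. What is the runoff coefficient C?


The runoff coefficient C = runoff depth / rainfall depth.
C = 14.1 / 156.0
  = 0.0904.

0.0904


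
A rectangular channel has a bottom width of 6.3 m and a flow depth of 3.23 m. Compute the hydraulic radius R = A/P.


For a rectangular section:
Flow area A = b * y = 6.3 * 3.23 = 20.35 m^2.
Wetted perimeter P = b + 2y = 6.3 + 2*3.23 = 12.76 m.
Hydraulic radius R = A/P = 20.35 / 12.76 = 1.5947 m.

1.5947


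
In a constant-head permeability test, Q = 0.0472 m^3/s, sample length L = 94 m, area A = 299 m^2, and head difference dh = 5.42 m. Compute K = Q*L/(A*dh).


From K = Q*L / (A*dh):
Numerator: Q*L = 0.0472 * 94 = 4.4368.
Denominator: A*dh = 299 * 5.42 = 1620.58.
K = 4.4368 / 1620.58 = 0.002738 m/s.

0.002738


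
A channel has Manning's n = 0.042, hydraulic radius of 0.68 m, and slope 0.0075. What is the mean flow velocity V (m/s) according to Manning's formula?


Manning's equation gives V = (1/n) * R^(2/3) * S^(1/2).
First, compute R^(2/3) = 0.68^(2/3) = 0.7733.
Next, S^(1/2) = 0.0075^(1/2) = 0.086603.
Then 1/n = 1/0.042 = 23.81.
V = 23.81 * 0.7733 * 0.086603 = 1.5945 m/s.

1.5945


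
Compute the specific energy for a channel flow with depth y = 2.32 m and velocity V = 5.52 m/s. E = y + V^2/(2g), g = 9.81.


Specific energy E = y + V^2/(2g).
Velocity head = V^2/(2g) = 5.52^2 / (2*9.81) = 30.4704 / 19.62 = 1.553 m.
E = 2.32 + 1.553 = 3.873 m.

3.873


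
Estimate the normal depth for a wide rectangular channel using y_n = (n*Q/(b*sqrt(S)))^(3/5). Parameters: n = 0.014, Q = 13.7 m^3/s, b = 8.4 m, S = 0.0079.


We use the wide-channel approximation y_n = (n*Q/(b*sqrt(S)))^(3/5).
sqrt(S) = sqrt(0.0079) = 0.088882.
Numerator: n*Q = 0.014 * 13.7 = 0.1918.
Denominator: b*sqrt(S) = 8.4 * 0.088882 = 0.746609.
arg = 0.2569.
y_n = 0.2569^(3/5) = 0.4424 m.

0.4424


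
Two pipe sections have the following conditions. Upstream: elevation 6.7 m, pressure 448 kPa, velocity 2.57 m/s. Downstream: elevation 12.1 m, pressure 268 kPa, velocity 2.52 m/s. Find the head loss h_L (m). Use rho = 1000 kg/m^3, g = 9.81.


Total head at each section: H = z + p/(rho*g) + V^2/(2g).
H1 = 6.7 + 448*1000/(1000*9.81) + 2.57^2/(2*9.81)
   = 6.7 + 45.668 + 0.3366
   = 52.704 m.
H2 = 12.1 + 268*1000/(1000*9.81) + 2.52^2/(2*9.81)
   = 12.1 + 27.319 + 0.3237
   = 39.743 m.
h_L = H1 - H2 = 52.704 - 39.743 = 12.962 m.

12.962


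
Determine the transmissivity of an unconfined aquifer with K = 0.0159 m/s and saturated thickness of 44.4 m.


Transmissivity is defined as T = K * h.
T = 0.0159 * 44.4
  = 0.706 m^2/s.

0.706


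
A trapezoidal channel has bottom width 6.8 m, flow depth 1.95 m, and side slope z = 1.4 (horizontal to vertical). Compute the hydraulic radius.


For a trapezoidal section with side slope z:
A = (b + z*y)*y = (6.8 + 1.4*1.95)*1.95 = 18.583 m^2.
P = b + 2*y*sqrt(1 + z^2) = 6.8 + 2*1.95*sqrt(1 + 1.4^2) = 13.51 m.
R = A/P = 18.583 / 13.51 = 1.3756 m.

1.3756


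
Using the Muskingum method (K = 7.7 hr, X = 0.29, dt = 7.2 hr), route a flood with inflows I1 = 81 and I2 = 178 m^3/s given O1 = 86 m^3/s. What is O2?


Muskingum coefficients:
denom = 2*K*(1-X) + dt = 2*7.7*(1-0.29) + 7.2 = 18.134.
C0 = (dt - 2*K*X)/denom = (7.2 - 2*7.7*0.29)/18.134 = 0.1508.
C1 = (dt + 2*K*X)/denom = (7.2 + 2*7.7*0.29)/18.134 = 0.6433.
C2 = (2*K*(1-X) - dt)/denom = 0.2059.
O2 = C0*I2 + C1*I1 + C2*O1
   = 0.1508*178 + 0.6433*81 + 0.2059*86
   = 96.65 m^3/s.

96.65


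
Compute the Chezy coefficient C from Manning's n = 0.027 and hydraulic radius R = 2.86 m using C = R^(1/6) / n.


The Chezy coefficient relates to Manning's n through C = R^(1/6) / n.
R^(1/6) = 2.86^(1/6) = 1.191409.
C = 1.191409 / 0.027 = 44.13 m^(1/2)/s.

44.13


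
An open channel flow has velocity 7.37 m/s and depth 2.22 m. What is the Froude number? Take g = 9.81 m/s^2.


The Froude number is defined as Fr = V / sqrt(g*y).
g*y = 9.81 * 2.22 = 21.7782.
sqrt(g*y) = sqrt(21.7782) = 4.6667.
Fr = 7.37 / 4.6667 = 1.5793.

1.5793


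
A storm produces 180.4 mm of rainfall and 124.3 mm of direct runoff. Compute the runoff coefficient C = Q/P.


The runoff coefficient C = runoff depth / rainfall depth.
C = 124.3 / 180.4
  = 0.689.

0.689


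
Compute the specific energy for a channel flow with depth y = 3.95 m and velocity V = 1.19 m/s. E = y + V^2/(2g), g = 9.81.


Specific energy E = y + V^2/(2g).
Velocity head = V^2/(2g) = 1.19^2 / (2*9.81) = 1.4161 / 19.62 = 0.0722 m.
E = 3.95 + 0.0722 = 4.0222 m.

4.0222


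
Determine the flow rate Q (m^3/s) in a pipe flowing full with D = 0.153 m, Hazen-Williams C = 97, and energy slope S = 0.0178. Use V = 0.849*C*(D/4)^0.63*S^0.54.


For a full circular pipe, R = D/4 = 0.153/4 = 0.0382 m.
V = 0.849 * 97 * 0.0382^0.63 * 0.0178^0.54
  = 0.849 * 97 * 0.127955 * 0.11356
  = 1.1966 m/s.
Pipe area A = pi*D^2/4 = pi*0.153^2/4 = 0.0184 m^2.
Q = A * V = 0.0184 * 1.1966 = 0.022 m^3/s.

0.022


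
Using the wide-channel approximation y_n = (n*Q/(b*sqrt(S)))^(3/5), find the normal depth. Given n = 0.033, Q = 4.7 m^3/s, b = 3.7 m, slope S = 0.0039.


We use the wide-channel approximation y_n = (n*Q/(b*sqrt(S)))^(3/5).
sqrt(S) = sqrt(0.0039) = 0.06245.
Numerator: n*Q = 0.033 * 4.7 = 0.1551.
Denominator: b*sqrt(S) = 3.7 * 0.06245 = 0.231065.
arg = 0.6712.
y_n = 0.6712^(3/5) = 0.7873 m.

0.7873


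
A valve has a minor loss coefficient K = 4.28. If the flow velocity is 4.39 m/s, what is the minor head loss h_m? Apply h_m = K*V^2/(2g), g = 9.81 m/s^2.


Minor loss formula: h_m = K * V^2/(2g).
V^2 = 4.39^2 = 19.2721.
V^2/(2g) = 19.2721 / 19.62 = 0.9823 m.
h_m = 4.28 * 0.9823 = 4.2041 m.

4.2041


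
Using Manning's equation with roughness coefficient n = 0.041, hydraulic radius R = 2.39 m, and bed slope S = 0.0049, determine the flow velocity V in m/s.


Manning's equation gives V = (1/n) * R^(2/3) * S^(1/2).
First, compute R^(2/3) = 2.39^(2/3) = 1.7876.
Next, S^(1/2) = 0.0049^(1/2) = 0.07.
Then 1/n = 1/0.041 = 24.39.
V = 24.39 * 1.7876 * 0.07 = 3.052 m/s.

3.052


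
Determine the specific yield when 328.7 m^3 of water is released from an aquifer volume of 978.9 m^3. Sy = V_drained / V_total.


Specific yield Sy = Volume drained / Total volume.
Sy = 328.7 / 978.9
   = 0.3358.

0.3358


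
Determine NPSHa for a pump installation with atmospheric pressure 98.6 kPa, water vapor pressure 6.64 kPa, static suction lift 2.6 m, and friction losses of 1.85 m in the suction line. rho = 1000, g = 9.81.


NPSHa = p_atm/(rho*g) - z_s - hf_s - p_vap/(rho*g).
p_atm/(rho*g) = 98.6*1000 / (1000*9.81) = 10.051 m.
p_vap/(rho*g) = 6.64*1000 / (1000*9.81) = 0.677 m.
NPSHa = 10.051 - 2.6 - 1.85 - 0.677
      = 4.92 m.

4.92


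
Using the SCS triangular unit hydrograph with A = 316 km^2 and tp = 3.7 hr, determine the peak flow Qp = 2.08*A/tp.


SCS formula: Qp = 2.08 * A / tp.
Qp = 2.08 * 316 / 3.7
   = 657.28 / 3.7
   = 177.64 m^3/s per cm.

177.64


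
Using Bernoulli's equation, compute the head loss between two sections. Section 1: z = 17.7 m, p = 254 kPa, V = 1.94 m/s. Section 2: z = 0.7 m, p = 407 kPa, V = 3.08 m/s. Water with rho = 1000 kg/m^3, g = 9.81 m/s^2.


Total head at each section: H = z + p/(rho*g) + V^2/(2g).
H1 = 17.7 + 254*1000/(1000*9.81) + 1.94^2/(2*9.81)
   = 17.7 + 25.892 + 0.1918
   = 43.784 m.
H2 = 0.7 + 407*1000/(1000*9.81) + 3.08^2/(2*9.81)
   = 0.7 + 41.488 + 0.4835
   = 42.672 m.
h_L = H1 - H2 = 43.784 - 42.672 = 1.112 m.

1.112


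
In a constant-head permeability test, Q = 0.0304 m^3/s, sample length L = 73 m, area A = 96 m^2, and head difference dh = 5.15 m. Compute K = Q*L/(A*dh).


From K = Q*L / (A*dh):
Numerator: Q*L = 0.0304 * 73 = 2.2192.
Denominator: A*dh = 96 * 5.15 = 494.4.
K = 2.2192 / 494.4 = 0.004489 m/s.

0.004489


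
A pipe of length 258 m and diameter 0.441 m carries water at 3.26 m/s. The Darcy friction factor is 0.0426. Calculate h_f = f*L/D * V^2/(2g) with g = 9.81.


Darcy-Weisbach equation: h_f = f * (L/D) * V^2/(2g).
f * L/D = 0.0426 * 258/0.441 = 24.9224.
V^2/(2g) = 3.26^2 / (2*9.81) = 10.6276 / 19.62 = 0.5417 m.
h_f = 24.9224 * 0.5417 = 13.5 m.

13.5


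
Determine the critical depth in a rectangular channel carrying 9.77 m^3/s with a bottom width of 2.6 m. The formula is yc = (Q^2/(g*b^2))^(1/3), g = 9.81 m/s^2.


Using yc = (Q^2 / (g * b^2))^(1/3):
Q^2 = 9.77^2 = 95.45.
g * b^2 = 9.81 * 2.6^2 = 9.81 * 6.76 = 66.32.
Q^2 / (g*b^2) = 95.45 / 66.32 = 1.4392.
yc = 1.4392^(1/3) = 1.1291 m.

1.1291


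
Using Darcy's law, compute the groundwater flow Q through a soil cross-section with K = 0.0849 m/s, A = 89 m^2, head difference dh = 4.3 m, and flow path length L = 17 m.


Darcy's law: Q = K * A * i, where i = dh/L.
Hydraulic gradient i = 4.3 / 17 = 0.252941.
Q = 0.0849 * 89 * 0.252941
  = 1.9112 m^3/s.

1.9112


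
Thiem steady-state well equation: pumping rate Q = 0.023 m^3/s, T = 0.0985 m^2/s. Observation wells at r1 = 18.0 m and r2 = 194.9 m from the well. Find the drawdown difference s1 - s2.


Thiem equation: s1 - s2 = Q/(2*pi*T) * ln(r2/r1).
ln(r2/r1) = ln(194.9/18.0) = 2.3821.
Q/(2*pi*T) = 0.023 / (2*pi*0.0985) = 0.023 / 0.6189 = 0.0372.
s1 - s2 = 0.0372 * 2.3821 = 0.0885 m.

0.0885


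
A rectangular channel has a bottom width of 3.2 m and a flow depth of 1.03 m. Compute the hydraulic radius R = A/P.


For a rectangular section:
Flow area A = b * y = 3.2 * 1.03 = 3.3 m^2.
Wetted perimeter P = b + 2y = 3.2 + 2*1.03 = 5.26 m.
Hydraulic radius R = A/P = 3.3 / 5.26 = 0.6266 m.

0.6266


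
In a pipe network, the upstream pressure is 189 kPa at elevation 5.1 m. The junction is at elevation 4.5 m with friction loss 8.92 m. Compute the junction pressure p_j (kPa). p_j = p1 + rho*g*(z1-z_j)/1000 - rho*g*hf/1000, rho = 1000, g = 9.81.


Junction pressure: p_j = p1 + rho*g*(z1 - z_j)/1000 - rho*g*hf/1000.
Elevation term = 1000*9.81*(5.1 - 4.5)/1000 = 5.886 kPa.
Friction term = 1000*9.81*8.92/1000 = 87.505 kPa.
p_j = 189 + 5.886 - 87.505 = 107.38 kPa.

107.38


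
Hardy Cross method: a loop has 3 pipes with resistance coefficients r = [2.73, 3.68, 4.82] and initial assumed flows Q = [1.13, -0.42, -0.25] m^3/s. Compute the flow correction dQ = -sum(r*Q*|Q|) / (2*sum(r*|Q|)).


Numerator terms (r*Q*|Q|): 2.73*1.13*|1.13| = 3.4859; 3.68*-0.42*|-0.42| = -0.6492; 4.82*-0.25*|-0.25| = -0.3013.
Sum of numerator = 2.5355.
Denominator terms (r*|Q|): 2.73*|1.13| = 3.0849; 3.68*|-0.42| = 1.5456; 4.82*|-0.25| = 1.205.
2 * sum of denominator = 2 * 5.8355 = 11.671.
dQ = -2.5355 / 11.671 = -0.2173 m^3/s.

-0.2173


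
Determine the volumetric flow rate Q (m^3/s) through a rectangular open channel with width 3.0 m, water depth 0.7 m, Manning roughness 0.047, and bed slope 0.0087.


For a rectangular channel, the cross-sectional area A = b * y = 3.0 * 0.7 = 2.1 m^2.
The wetted perimeter P = b + 2y = 3.0 + 2*0.7 = 4.4 m.
Hydraulic radius R = A/P = 2.1/4.4 = 0.4773 m.
Velocity V = (1/n)*R^(2/3)*S^(1/2) = (1/0.047)*0.4773^(2/3)*0.0087^(1/2) = 1.212 m/s.
Discharge Q = A * V = 2.1 * 1.212 = 2.545 m^3/s.

2.545


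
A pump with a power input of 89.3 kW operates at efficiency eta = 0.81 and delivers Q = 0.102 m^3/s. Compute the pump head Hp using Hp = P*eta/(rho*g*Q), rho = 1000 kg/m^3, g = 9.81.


Pump head formula: Hp = P * eta / (rho * g * Q).
Numerator: P * eta = 89.3 * 1000 * 0.81 = 72333.0 W.
Denominator: rho * g * Q = 1000 * 9.81 * 0.102 = 1000.62.
Hp = 72333.0 / 1000.62 = 72.29 m.

72.29


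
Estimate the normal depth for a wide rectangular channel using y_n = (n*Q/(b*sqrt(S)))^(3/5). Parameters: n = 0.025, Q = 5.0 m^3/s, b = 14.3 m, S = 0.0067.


We use the wide-channel approximation y_n = (n*Q/(b*sqrt(S)))^(3/5).
sqrt(S) = sqrt(0.0067) = 0.081854.
Numerator: n*Q = 0.025 * 5.0 = 0.125.
Denominator: b*sqrt(S) = 14.3 * 0.081854 = 1.170512.
arg = 0.1068.
y_n = 0.1068^(3/5) = 0.2613 m.

0.2613


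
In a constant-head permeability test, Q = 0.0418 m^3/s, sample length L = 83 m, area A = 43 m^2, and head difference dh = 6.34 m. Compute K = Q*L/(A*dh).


From K = Q*L / (A*dh):
Numerator: Q*L = 0.0418 * 83 = 3.4694.
Denominator: A*dh = 43 * 6.34 = 272.62.
K = 3.4694 / 272.62 = 0.012726 m/s.

0.012726


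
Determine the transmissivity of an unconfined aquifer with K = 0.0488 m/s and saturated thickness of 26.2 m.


Transmissivity is defined as T = K * h.
T = 0.0488 * 26.2
  = 1.2786 m^2/s.

1.2786


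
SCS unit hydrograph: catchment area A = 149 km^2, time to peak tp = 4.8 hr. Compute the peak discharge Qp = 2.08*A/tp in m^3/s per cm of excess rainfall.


SCS formula: Qp = 2.08 * A / tp.
Qp = 2.08 * 149 / 4.8
   = 309.92 / 4.8
   = 64.57 m^3/s per cm.

64.57


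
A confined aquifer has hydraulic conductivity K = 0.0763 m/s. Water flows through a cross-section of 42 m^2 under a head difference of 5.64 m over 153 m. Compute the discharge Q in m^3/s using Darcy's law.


Darcy's law: Q = K * A * i, where i = dh/L.
Hydraulic gradient i = 5.64 / 153 = 0.036863.
Q = 0.0763 * 42 * 0.036863
  = 0.1181 m^3/s.

0.1181


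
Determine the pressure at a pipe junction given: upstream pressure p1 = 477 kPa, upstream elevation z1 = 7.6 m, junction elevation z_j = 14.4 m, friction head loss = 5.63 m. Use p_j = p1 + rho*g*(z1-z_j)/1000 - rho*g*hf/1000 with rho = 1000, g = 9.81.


Junction pressure: p_j = p1 + rho*g*(z1 - z_j)/1000 - rho*g*hf/1000.
Elevation term = 1000*9.81*(7.6 - 14.4)/1000 = -66.708 kPa.
Friction term = 1000*9.81*5.63/1000 = 55.23 kPa.
p_j = 477 + -66.708 - 55.23 = 355.06 kPa.

355.06


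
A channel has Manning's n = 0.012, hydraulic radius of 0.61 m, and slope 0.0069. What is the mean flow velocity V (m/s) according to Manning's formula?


Manning's equation gives V = (1/n) * R^(2/3) * S^(1/2).
First, compute R^(2/3) = 0.61^(2/3) = 0.7193.
Next, S^(1/2) = 0.0069^(1/2) = 0.083066.
Then 1/n = 1/0.012 = 83.33.
V = 83.33 * 0.7193 * 0.083066 = 4.9789 m/s.

4.9789


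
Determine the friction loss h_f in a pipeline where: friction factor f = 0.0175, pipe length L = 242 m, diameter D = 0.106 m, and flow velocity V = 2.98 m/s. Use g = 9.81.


Darcy-Weisbach equation: h_f = f * (L/D) * V^2/(2g).
f * L/D = 0.0175 * 242/0.106 = 39.9528.
V^2/(2g) = 2.98^2 / (2*9.81) = 8.8804 / 19.62 = 0.4526 m.
h_f = 39.9528 * 0.4526 = 18.083 m.

18.083


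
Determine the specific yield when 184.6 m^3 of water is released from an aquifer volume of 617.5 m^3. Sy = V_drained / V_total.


Specific yield Sy = Volume drained / Total volume.
Sy = 184.6 / 617.5
   = 0.2989.

0.2989


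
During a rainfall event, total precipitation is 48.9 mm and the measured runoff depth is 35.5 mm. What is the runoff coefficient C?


The runoff coefficient C = runoff depth / rainfall depth.
C = 35.5 / 48.9
  = 0.726.

0.726


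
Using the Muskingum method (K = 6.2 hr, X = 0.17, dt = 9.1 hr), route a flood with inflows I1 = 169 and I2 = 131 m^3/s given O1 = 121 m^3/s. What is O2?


Muskingum coefficients:
denom = 2*K*(1-X) + dt = 2*6.2*(1-0.17) + 9.1 = 19.392.
C0 = (dt - 2*K*X)/denom = (9.1 - 2*6.2*0.17)/19.392 = 0.3606.
C1 = (dt + 2*K*X)/denom = (9.1 + 2*6.2*0.17)/19.392 = 0.578.
C2 = (2*K*(1-X) - dt)/denom = 0.0615.
O2 = C0*I2 + C1*I1 + C2*O1
   = 0.3606*131 + 0.578*169 + 0.0615*121
   = 152.35 m^3/s.

152.35


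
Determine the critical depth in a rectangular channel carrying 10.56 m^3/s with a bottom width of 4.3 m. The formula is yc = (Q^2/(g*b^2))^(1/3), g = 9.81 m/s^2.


Using yc = (Q^2 / (g * b^2))^(1/3):
Q^2 = 10.56^2 = 111.51.
g * b^2 = 9.81 * 4.3^2 = 9.81 * 18.49 = 181.39.
Q^2 / (g*b^2) = 111.51 / 181.39 = 0.6148.
yc = 0.6148^(1/3) = 0.8503 m.

0.8503


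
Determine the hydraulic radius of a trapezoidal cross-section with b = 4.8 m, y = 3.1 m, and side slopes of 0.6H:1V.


For a trapezoidal section with side slope z:
A = (b + z*y)*y = (4.8 + 0.6*3.1)*3.1 = 20.646 m^2.
P = b + 2*y*sqrt(1 + z^2) = 4.8 + 2*3.1*sqrt(1 + 0.6^2) = 12.03 m.
R = A/P = 20.646 / 12.03 = 1.7162 m.

1.7162


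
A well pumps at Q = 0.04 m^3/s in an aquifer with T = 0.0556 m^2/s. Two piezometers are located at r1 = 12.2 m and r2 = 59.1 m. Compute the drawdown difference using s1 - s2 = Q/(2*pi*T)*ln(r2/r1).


Thiem equation: s1 - s2 = Q/(2*pi*T) * ln(r2/r1).
ln(r2/r1) = ln(59.1/12.2) = 1.5778.
Q/(2*pi*T) = 0.04 / (2*pi*0.0556) = 0.04 / 0.3493 = 0.1145.
s1 - s2 = 0.1145 * 1.5778 = 0.1807 m.

0.1807


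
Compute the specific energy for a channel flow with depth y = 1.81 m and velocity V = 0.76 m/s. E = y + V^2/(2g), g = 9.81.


Specific energy E = y + V^2/(2g).
Velocity head = V^2/(2g) = 0.76^2 / (2*9.81) = 0.5776 / 19.62 = 0.0294 m.
E = 1.81 + 0.0294 = 1.8394 m.

1.8394


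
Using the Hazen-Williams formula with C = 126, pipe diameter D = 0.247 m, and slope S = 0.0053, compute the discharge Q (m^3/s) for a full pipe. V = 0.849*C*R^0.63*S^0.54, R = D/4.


For a full circular pipe, R = D/4 = 0.247/4 = 0.0617 m.
V = 0.849 * 126 * 0.0617^0.63 * 0.0053^0.54
  = 0.849 * 126 * 0.173022 * 0.059035
  = 1.0927 m/s.
Pipe area A = pi*D^2/4 = pi*0.247^2/4 = 0.0479 m^2.
Q = A * V = 0.0479 * 1.0927 = 0.0524 m^3/s.

0.0524


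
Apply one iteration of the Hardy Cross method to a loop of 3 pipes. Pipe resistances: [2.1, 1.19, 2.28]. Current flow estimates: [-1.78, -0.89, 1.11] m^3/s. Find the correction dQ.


Numerator terms (r*Q*|Q|): 2.1*-1.78*|-1.78| = -6.6536; 1.19*-0.89*|-0.89| = -0.9426; 2.28*1.11*|1.11| = 2.8092.
Sum of numerator = -4.7871.
Denominator terms (r*|Q|): 2.1*|-1.78| = 3.738; 1.19*|-0.89| = 1.0591; 2.28*|1.11| = 2.5308.
2 * sum of denominator = 2 * 7.3279 = 14.6558.
dQ = --4.7871 / 14.6558 = 0.3266 m^3/s.

0.3266


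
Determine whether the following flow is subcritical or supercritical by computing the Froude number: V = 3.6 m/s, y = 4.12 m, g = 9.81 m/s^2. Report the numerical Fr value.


The Froude number is defined as Fr = V / sqrt(g*y).
g*y = 9.81 * 4.12 = 40.4172.
sqrt(g*y) = sqrt(40.4172) = 6.3575.
Fr = 3.6 / 6.3575 = 0.5663.
Since Fr < 1, the flow is subcritical.

0.5663


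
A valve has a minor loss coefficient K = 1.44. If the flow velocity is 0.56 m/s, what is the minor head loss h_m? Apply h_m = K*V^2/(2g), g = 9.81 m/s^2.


Minor loss formula: h_m = K * V^2/(2g).
V^2 = 0.56^2 = 0.3136.
V^2/(2g) = 0.3136 / 19.62 = 0.016 m.
h_m = 1.44 * 0.016 = 0.023 m.

0.023


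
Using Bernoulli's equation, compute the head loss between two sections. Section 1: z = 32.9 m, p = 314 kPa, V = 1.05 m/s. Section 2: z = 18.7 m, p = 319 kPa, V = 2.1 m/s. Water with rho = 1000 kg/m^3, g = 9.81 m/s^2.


Total head at each section: H = z + p/(rho*g) + V^2/(2g).
H1 = 32.9 + 314*1000/(1000*9.81) + 1.05^2/(2*9.81)
   = 32.9 + 32.008 + 0.0562
   = 64.964 m.
H2 = 18.7 + 319*1000/(1000*9.81) + 2.1^2/(2*9.81)
   = 18.7 + 32.518 + 0.2248
   = 51.443 m.
h_L = H1 - H2 = 64.964 - 51.443 = 13.522 m.

13.522


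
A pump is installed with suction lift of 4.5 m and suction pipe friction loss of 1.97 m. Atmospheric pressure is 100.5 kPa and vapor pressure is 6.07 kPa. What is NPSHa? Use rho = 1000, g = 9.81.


NPSHa = p_atm/(rho*g) - z_s - hf_s - p_vap/(rho*g).
p_atm/(rho*g) = 100.5*1000 / (1000*9.81) = 10.245 m.
p_vap/(rho*g) = 6.07*1000 / (1000*9.81) = 0.619 m.
NPSHa = 10.245 - 4.5 - 1.97 - 0.619
      = 3.16 m.

3.16


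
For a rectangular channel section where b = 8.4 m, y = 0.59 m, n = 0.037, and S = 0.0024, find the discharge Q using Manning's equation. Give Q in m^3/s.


For a rectangular channel, the cross-sectional area A = b * y = 8.4 * 0.59 = 4.96 m^2.
The wetted perimeter P = b + 2y = 8.4 + 2*0.59 = 9.58 m.
Hydraulic radius R = A/P = 4.96/9.58 = 0.5173 m.
Velocity V = (1/n)*R^(2/3)*S^(1/2) = (1/0.037)*0.5173^(2/3)*0.0024^(1/2) = 0.8533 m/s.
Discharge Q = A * V = 4.96 * 0.8533 = 4.229 m^3/s.

4.229


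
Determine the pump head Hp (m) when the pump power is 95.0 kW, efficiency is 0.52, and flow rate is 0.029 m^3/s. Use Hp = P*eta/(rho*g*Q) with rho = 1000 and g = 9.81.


Pump head formula: Hp = P * eta / (rho * g * Q).
Numerator: P * eta = 95.0 * 1000 * 0.52 = 49400.0 W.
Denominator: rho * g * Q = 1000 * 9.81 * 0.029 = 284.49.
Hp = 49400.0 / 284.49 = 173.64 m.

173.64


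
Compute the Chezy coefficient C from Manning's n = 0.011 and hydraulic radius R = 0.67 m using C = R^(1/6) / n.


The Chezy coefficient relates to Manning's n through C = R^(1/6) / n.
R^(1/6) = 0.67^(1/6) = 0.935433.
C = 0.935433 / 0.011 = 85.04 m^(1/2)/s.

85.04


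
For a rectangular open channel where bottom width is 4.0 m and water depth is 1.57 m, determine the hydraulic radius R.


For a rectangular section:
Flow area A = b * y = 4.0 * 1.57 = 6.28 m^2.
Wetted perimeter P = b + 2y = 4.0 + 2*1.57 = 7.14 m.
Hydraulic radius R = A/P = 6.28 / 7.14 = 0.8796 m.

0.8796


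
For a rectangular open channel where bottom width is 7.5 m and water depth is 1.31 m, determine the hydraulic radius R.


For a rectangular section:
Flow area A = b * y = 7.5 * 1.31 = 9.83 m^2.
Wetted perimeter P = b + 2y = 7.5 + 2*1.31 = 10.12 m.
Hydraulic radius R = A/P = 9.83 / 10.12 = 0.9708 m.

0.9708


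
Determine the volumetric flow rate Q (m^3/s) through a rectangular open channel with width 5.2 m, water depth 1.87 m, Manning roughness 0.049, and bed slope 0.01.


For a rectangular channel, the cross-sectional area A = b * y = 5.2 * 1.87 = 9.72 m^2.
The wetted perimeter P = b + 2y = 5.2 + 2*1.87 = 8.94 m.
Hydraulic radius R = A/P = 9.72/8.94 = 1.0877 m.
Velocity V = (1/n)*R^(2/3)*S^(1/2) = (1/0.049)*1.0877^(2/3)*0.01^(1/2) = 2.1585 m/s.
Discharge Q = A * V = 9.72 * 2.1585 = 20.989 m^3/s.

20.989


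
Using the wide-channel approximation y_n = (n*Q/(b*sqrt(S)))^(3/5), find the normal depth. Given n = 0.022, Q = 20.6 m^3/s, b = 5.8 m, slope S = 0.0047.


We use the wide-channel approximation y_n = (n*Q/(b*sqrt(S)))^(3/5).
sqrt(S) = sqrt(0.0047) = 0.068557.
Numerator: n*Q = 0.022 * 20.6 = 0.4532.
Denominator: b*sqrt(S) = 5.8 * 0.068557 = 0.397631.
arg = 1.1398.
y_n = 1.1398^(3/5) = 1.0817 m.

1.0817


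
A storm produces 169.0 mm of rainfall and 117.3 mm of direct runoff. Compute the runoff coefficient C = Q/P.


The runoff coefficient C = runoff depth / rainfall depth.
C = 117.3 / 169.0
  = 0.6941.

0.6941


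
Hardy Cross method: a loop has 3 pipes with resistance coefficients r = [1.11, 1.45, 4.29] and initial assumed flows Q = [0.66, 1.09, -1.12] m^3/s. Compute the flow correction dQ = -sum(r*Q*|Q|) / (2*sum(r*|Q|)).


Numerator terms (r*Q*|Q|): 1.11*0.66*|0.66| = 0.4835; 1.45*1.09*|1.09| = 1.7227; 4.29*-1.12*|-1.12| = -5.3814.
Sum of numerator = -3.1751.
Denominator terms (r*|Q|): 1.11*|0.66| = 0.7326; 1.45*|1.09| = 1.5805; 4.29*|-1.12| = 4.8048.
2 * sum of denominator = 2 * 7.1179 = 14.2358.
dQ = --3.1751 / 14.2358 = 0.223 m^3/s.

0.223


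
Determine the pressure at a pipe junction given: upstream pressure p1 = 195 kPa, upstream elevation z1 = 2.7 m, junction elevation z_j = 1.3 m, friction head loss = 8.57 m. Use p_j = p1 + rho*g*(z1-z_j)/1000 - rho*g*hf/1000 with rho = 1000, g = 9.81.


Junction pressure: p_j = p1 + rho*g*(z1 - z_j)/1000 - rho*g*hf/1000.
Elevation term = 1000*9.81*(2.7 - 1.3)/1000 = 13.734 kPa.
Friction term = 1000*9.81*8.57/1000 = 84.072 kPa.
p_j = 195 + 13.734 - 84.072 = 124.66 kPa.

124.66


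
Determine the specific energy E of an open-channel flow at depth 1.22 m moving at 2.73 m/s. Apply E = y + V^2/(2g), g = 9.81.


Specific energy E = y + V^2/(2g).
Velocity head = V^2/(2g) = 2.73^2 / (2*9.81) = 7.4529 / 19.62 = 0.3799 m.
E = 1.22 + 0.3799 = 1.5999 m.

1.5999


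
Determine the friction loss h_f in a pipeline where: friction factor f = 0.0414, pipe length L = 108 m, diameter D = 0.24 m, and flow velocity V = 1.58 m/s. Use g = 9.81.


Darcy-Weisbach equation: h_f = f * (L/D) * V^2/(2g).
f * L/D = 0.0414 * 108/0.24 = 18.63.
V^2/(2g) = 1.58^2 / (2*9.81) = 2.4964 / 19.62 = 0.1272 m.
h_f = 18.63 * 0.1272 = 2.37 m.

2.37


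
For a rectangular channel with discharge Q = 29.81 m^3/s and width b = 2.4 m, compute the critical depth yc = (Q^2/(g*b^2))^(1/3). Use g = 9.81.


Using yc = (Q^2 / (g * b^2))^(1/3):
Q^2 = 29.81^2 = 888.64.
g * b^2 = 9.81 * 2.4^2 = 9.81 * 5.76 = 56.51.
Q^2 / (g*b^2) = 888.64 / 56.51 = 15.7254.
yc = 15.7254^(1/3) = 2.5054 m.

2.5054


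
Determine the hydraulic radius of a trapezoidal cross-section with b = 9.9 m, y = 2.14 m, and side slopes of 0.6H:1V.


For a trapezoidal section with side slope z:
A = (b + z*y)*y = (9.9 + 0.6*2.14)*2.14 = 23.934 m^2.
P = b + 2*y*sqrt(1 + z^2) = 9.9 + 2*2.14*sqrt(1 + 0.6^2) = 14.891 m.
R = A/P = 23.934 / 14.891 = 1.6072 m.

1.6072


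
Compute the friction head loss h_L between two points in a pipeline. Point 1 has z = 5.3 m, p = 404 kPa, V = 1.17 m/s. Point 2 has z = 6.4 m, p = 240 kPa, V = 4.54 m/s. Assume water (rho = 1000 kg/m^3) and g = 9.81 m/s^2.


Total head at each section: H = z + p/(rho*g) + V^2/(2g).
H1 = 5.3 + 404*1000/(1000*9.81) + 1.17^2/(2*9.81)
   = 5.3 + 41.182 + 0.0698
   = 46.552 m.
H2 = 6.4 + 240*1000/(1000*9.81) + 4.54^2/(2*9.81)
   = 6.4 + 24.465 + 1.0505
   = 31.915 m.
h_L = H1 - H2 = 46.552 - 31.915 = 14.637 m.

14.637


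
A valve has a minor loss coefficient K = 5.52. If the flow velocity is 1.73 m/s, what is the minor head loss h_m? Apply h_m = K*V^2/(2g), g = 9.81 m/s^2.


Minor loss formula: h_m = K * V^2/(2g).
V^2 = 1.73^2 = 2.9929.
V^2/(2g) = 2.9929 / 19.62 = 0.1525 m.
h_m = 5.52 * 0.1525 = 0.842 m.

0.842


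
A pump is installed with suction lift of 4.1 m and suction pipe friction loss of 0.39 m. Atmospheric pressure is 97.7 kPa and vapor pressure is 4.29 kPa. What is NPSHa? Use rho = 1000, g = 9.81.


NPSHa = p_atm/(rho*g) - z_s - hf_s - p_vap/(rho*g).
p_atm/(rho*g) = 97.7*1000 / (1000*9.81) = 9.959 m.
p_vap/(rho*g) = 4.29*1000 / (1000*9.81) = 0.437 m.
NPSHa = 9.959 - 4.1 - 0.39 - 0.437
      = 5.03 m.

5.03


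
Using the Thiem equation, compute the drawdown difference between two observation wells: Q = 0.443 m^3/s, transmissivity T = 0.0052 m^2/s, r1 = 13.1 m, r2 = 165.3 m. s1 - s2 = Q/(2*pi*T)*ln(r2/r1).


Thiem equation: s1 - s2 = Q/(2*pi*T) * ln(r2/r1).
ln(r2/r1) = ln(165.3/13.1) = 2.5351.
Q/(2*pi*T) = 0.443 / (2*pi*0.0052) = 0.443 / 0.0327 = 13.5588.
s1 - s2 = 13.5588 * 2.5351 = 34.3735 m.

34.3735


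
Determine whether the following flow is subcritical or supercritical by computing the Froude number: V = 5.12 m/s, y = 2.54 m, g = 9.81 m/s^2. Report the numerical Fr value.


The Froude number is defined as Fr = V / sqrt(g*y).
g*y = 9.81 * 2.54 = 24.9174.
sqrt(g*y) = sqrt(24.9174) = 4.9917.
Fr = 5.12 / 4.9917 = 1.0257.
Since Fr > 1, the flow is supercritical.

1.0257


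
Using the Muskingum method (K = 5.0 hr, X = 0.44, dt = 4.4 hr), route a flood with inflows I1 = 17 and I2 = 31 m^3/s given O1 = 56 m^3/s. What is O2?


Muskingum coefficients:
denom = 2*K*(1-X) + dt = 2*5.0*(1-0.44) + 4.4 = 10.0.
C0 = (dt - 2*K*X)/denom = (4.4 - 2*5.0*0.44)/10.0 = 0.0.
C1 = (dt + 2*K*X)/denom = (4.4 + 2*5.0*0.44)/10.0 = 0.88.
C2 = (2*K*(1-X) - dt)/denom = 0.12.
O2 = C0*I2 + C1*I1 + C2*O1
   = 0.0*31 + 0.88*17 + 0.12*56
   = 21.68 m^3/s.

21.68


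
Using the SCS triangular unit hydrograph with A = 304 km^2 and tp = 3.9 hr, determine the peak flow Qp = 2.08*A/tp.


SCS formula: Qp = 2.08 * A / tp.
Qp = 2.08 * 304 / 3.9
   = 632.32 / 3.9
   = 162.13 m^3/s per cm.

162.13


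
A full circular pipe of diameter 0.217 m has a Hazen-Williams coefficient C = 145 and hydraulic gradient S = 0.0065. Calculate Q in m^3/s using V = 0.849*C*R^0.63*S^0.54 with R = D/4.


For a full circular pipe, R = D/4 = 0.217/4 = 0.0542 m.
V = 0.849 * 145 * 0.0542^0.63 * 0.0065^0.54
  = 0.849 * 145 * 0.159467 * 0.065913
  = 1.294 m/s.
Pipe area A = pi*D^2/4 = pi*0.217^2/4 = 0.037 m^2.
Q = A * V = 0.037 * 1.294 = 0.0479 m^3/s.

0.0479


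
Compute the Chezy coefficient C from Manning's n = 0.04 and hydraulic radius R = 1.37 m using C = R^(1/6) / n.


The Chezy coefficient relates to Manning's n through C = R^(1/6) / n.
R^(1/6) = 1.37^(1/6) = 1.053869.
C = 1.053869 / 0.04 = 26.35 m^(1/2)/s.

26.35


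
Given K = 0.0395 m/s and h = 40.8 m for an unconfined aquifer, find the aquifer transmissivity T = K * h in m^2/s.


Transmissivity is defined as T = K * h.
T = 0.0395 * 40.8
  = 1.6116 m^2/s.

1.6116


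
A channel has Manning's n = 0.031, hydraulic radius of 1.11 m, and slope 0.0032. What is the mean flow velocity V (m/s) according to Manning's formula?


Manning's equation gives V = (1/n) * R^(2/3) * S^(1/2).
First, compute R^(2/3) = 1.11^(2/3) = 1.0721.
Next, S^(1/2) = 0.0032^(1/2) = 0.056569.
Then 1/n = 1/0.031 = 32.26.
V = 32.26 * 1.0721 * 0.056569 = 1.9563 m/s.

1.9563


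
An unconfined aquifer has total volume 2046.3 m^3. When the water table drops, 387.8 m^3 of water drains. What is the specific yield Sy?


Specific yield Sy = Volume drained / Total volume.
Sy = 387.8 / 2046.3
   = 0.1895.

0.1895


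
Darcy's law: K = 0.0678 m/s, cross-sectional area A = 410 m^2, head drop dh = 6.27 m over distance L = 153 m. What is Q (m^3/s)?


Darcy's law: Q = K * A * i, where i = dh/L.
Hydraulic gradient i = 6.27 / 153 = 0.04098.
Q = 0.0678 * 410 * 0.04098
  = 1.1392 m^3/s.

1.1392


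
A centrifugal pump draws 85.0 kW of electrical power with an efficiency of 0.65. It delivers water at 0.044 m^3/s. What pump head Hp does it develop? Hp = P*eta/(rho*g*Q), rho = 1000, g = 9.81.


Pump head formula: Hp = P * eta / (rho * g * Q).
Numerator: P * eta = 85.0 * 1000 * 0.65 = 55250.0 W.
Denominator: rho * g * Q = 1000 * 9.81 * 0.044 = 431.64.
Hp = 55250.0 / 431.64 = 128.0 m.

128.0


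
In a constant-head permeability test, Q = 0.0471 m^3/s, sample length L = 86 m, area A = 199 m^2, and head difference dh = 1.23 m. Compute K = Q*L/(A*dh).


From K = Q*L / (A*dh):
Numerator: Q*L = 0.0471 * 86 = 4.0506.
Denominator: A*dh = 199 * 1.23 = 244.77.
K = 4.0506 / 244.77 = 0.016549 m/s.

0.016549


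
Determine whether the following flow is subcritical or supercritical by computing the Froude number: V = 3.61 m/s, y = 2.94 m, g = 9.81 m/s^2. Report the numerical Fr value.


The Froude number is defined as Fr = V / sqrt(g*y).
g*y = 9.81 * 2.94 = 28.8414.
sqrt(g*y) = sqrt(28.8414) = 5.3704.
Fr = 3.61 / 5.3704 = 0.6722.
Since Fr < 1, the flow is subcritical.

0.6722


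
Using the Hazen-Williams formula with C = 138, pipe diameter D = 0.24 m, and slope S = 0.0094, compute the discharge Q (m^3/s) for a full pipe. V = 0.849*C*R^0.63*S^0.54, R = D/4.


For a full circular pipe, R = D/4 = 0.24/4 = 0.06 m.
V = 0.849 * 138 * 0.06^0.63 * 0.0094^0.54
  = 0.849 * 138 * 0.169916 * 0.080443
  = 1.6014 m/s.
Pipe area A = pi*D^2/4 = pi*0.24^2/4 = 0.0452 m^2.
Q = A * V = 0.0452 * 1.6014 = 0.0724 m^3/s.

0.0724


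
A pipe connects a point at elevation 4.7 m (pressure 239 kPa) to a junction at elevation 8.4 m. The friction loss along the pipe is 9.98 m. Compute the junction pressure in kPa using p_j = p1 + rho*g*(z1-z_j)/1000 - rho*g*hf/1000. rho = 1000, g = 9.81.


Junction pressure: p_j = p1 + rho*g*(z1 - z_j)/1000 - rho*g*hf/1000.
Elevation term = 1000*9.81*(4.7 - 8.4)/1000 = -36.297 kPa.
Friction term = 1000*9.81*9.98/1000 = 97.904 kPa.
p_j = 239 + -36.297 - 97.904 = 104.8 kPa.

104.8


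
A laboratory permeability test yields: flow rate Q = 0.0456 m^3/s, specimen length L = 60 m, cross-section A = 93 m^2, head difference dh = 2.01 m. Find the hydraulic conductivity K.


From K = Q*L / (A*dh):
Numerator: Q*L = 0.0456 * 60 = 2.736.
Denominator: A*dh = 93 * 2.01 = 186.93.
K = 2.736 / 186.93 = 0.014636 m/s.

0.014636


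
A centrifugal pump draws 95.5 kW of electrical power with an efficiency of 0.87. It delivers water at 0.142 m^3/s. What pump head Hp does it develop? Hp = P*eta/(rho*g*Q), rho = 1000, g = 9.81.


Pump head formula: Hp = P * eta / (rho * g * Q).
Numerator: P * eta = 95.5 * 1000 * 0.87 = 83085.0 W.
Denominator: rho * g * Q = 1000 * 9.81 * 0.142 = 1393.02.
Hp = 83085.0 / 1393.02 = 59.64 m.

59.64


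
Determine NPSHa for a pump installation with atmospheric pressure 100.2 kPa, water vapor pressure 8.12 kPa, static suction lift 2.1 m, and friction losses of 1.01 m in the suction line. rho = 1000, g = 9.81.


NPSHa = p_atm/(rho*g) - z_s - hf_s - p_vap/(rho*g).
p_atm/(rho*g) = 100.2*1000 / (1000*9.81) = 10.214 m.
p_vap/(rho*g) = 8.12*1000 / (1000*9.81) = 0.828 m.
NPSHa = 10.214 - 2.1 - 1.01 - 0.828
      = 6.28 m.

6.28


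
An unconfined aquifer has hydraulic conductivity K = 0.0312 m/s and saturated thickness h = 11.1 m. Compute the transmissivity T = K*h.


Transmissivity is defined as T = K * h.
T = 0.0312 * 11.1
  = 0.3463 m^2/s.

0.3463


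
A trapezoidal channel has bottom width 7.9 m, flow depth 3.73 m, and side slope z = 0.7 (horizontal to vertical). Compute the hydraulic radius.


For a trapezoidal section with side slope z:
A = (b + z*y)*y = (7.9 + 0.7*3.73)*3.73 = 39.206 m^2.
P = b + 2*y*sqrt(1 + z^2) = 7.9 + 2*3.73*sqrt(1 + 0.7^2) = 17.006 m.
R = A/P = 39.206 / 17.006 = 2.3054 m.

2.3054


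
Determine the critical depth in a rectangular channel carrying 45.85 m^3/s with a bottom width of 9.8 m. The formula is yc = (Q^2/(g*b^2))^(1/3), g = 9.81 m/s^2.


Using yc = (Q^2 / (g * b^2))^(1/3):
Q^2 = 45.85^2 = 2102.22.
g * b^2 = 9.81 * 9.8^2 = 9.81 * 96.04 = 942.15.
Q^2 / (g*b^2) = 2102.22 / 942.15 = 2.2313.
yc = 2.2313^(1/3) = 1.3067 m.

1.3067


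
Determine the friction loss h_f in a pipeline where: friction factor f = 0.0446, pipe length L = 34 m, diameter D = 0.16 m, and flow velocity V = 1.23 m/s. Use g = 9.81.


Darcy-Weisbach equation: h_f = f * (L/D) * V^2/(2g).
f * L/D = 0.0446 * 34/0.16 = 9.4775.
V^2/(2g) = 1.23^2 / (2*9.81) = 1.5129 / 19.62 = 0.0771 m.
h_f = 9.4775 * 0.0771 = 0.731 m.

0.731


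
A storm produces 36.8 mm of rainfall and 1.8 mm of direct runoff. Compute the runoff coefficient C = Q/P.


The runoff coefficient C = runoff depth / rainfall depth.
C = 1.8 / 36.8
  = 0.0489.

0.0489


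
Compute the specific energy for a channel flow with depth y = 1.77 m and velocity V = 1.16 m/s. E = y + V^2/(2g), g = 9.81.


Specific energy E = y + V^2/(2g).
Velocity head = V^2/(2g) = 1.16^2 / (2*9.81) = 1.3456 / 19.62 = 0.0686 m.
E = 1.77 + 0.0686 = 1.8386 m.

1.8386


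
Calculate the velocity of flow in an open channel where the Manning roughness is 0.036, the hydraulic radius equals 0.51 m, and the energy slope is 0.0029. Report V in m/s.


Manning's equation gives V = (1/n) * R^(2/3) * S^(1/2).
First, compute R^(2/3) = 0.51^(2/3) = 0.6383.
Next, S^(1/2) = 0.0029^(1/2) = 0.053852.
Then 1/n = 1/0.036 = 27.78.
V = 27.78 * 0.6383 * 0.053852 = 0.9549 m/s.

0.9549


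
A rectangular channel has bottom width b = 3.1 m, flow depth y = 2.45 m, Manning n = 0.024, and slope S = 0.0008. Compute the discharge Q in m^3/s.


For a rectangular channel, the cross-sectional area A = b * y = 3.1 * 2.45 = 7.6 m^2.
The wetted perimeter P = b + 2y = 3.1 + 2*2.45 = 8.0 m.
Hydraulic radius R = A/P = 7.6/8.0 = 0.9494 m.
Velocity V = (1/n)*R^(2/3)*S^(1/2) = (1/0.024)*0.9494^(2/3)*0.0008^(1/2) = 1.1384 m/s.
Discharge Q = A * V = 7.6 * 1.1384 = 8.646 m^3/s.

8.646


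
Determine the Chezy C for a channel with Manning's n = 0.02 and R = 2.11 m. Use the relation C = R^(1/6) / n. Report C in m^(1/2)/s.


The Chezy coefficient relates to Manning's n through C = R^(1/6) / n.
R^(1/6) = 2.11^(1/6) = 1.132523.
C = 1.132523 / 0.02 = 56.63 m^(1/2)/s.

56.63


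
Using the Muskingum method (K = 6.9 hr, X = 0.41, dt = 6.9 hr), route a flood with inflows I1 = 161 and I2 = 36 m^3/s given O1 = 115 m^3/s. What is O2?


Muskingum coefficients:
denom = 2*K*(1-X) + dt = 2*6.9*(1-0.41) + 6.9 = 15.042.
C0 = (dt - 2*K*X)/denom = (6.9 - 2*6.9*0.41)/15.042 = 0.0826.
C1 = (dt + 2*K*X)/denom = (6.9 + 2*6.9*0.41)/15.042 = 0.8349.
C2 = (2*K*(1-X) - dt)/denom = 0.0826.
O2 = C0*I2 + C1*I1 + C2*O1
   = 0.0826*36 + 0.8349*161 + 0.0826*115
   = 146.88 m^3/s.

146.88


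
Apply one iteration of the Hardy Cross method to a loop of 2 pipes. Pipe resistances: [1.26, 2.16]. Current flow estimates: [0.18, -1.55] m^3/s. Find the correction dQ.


Numerator terms (r*Q*|Q|): 1.26*0.18*|0.18| = 0.0408; 2.16*-1.55*|-1.55| = -5.1894.
Sum of numerator = -5.1486.
Denominator terms (r*|Q|): 1.26*|0.18| = 0.2268; 2.16*|-1.55| = 3.348.
2 * sum of denominator = 2 * 3.5748 = 7.1496.
dQ = --5.1486 / 7.1496 = 0.7201 m^3/s.

0.7201


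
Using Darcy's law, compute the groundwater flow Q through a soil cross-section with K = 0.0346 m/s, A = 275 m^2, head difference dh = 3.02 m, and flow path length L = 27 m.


Darcy's law: Q = K * A * i, where i = dh/L.
Hydraulic gradient i = 3.02 / 27 = 0.111852.
Q = 0.0346 * 275 * 0.111852
  = 1.0643 m^3/s.

1.0643


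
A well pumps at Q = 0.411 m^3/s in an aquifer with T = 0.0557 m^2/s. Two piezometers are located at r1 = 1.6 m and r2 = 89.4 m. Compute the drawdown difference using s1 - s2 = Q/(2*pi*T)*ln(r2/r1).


Thiem equation: s1 - s2 = Q/(2*pi*T) * ln(r2/r1).
ln(r2/r1) = ln(89.4/1.6) = 4.0231.
Q/(2*pi*T) = 0.411 / (2*pi*0.0557) = 0.411 / 0.35 = 1.1744.
s1 - s2 = 1.1744 * 4.0231 = 4.7246 m.

4.7246
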